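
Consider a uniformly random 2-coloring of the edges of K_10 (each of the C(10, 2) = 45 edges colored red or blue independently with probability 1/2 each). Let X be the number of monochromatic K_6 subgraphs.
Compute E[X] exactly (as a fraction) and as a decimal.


Let X = Σ_S X_S over the C(10, 6) = 210 subsets S of size 6, where X_S = 1 if the K_6 on S is monochromatic.
For a fixed S, the K_6 on S has C(6, 2) = 15 edges. P[all 15 edges red] = (1/2)^15, and likewise for blue, so P[monochromatic] = 2·(1/2)^15 = 2^{1 − 15} = 1/16384.
By linearity: E[X] = C(10, 6) · 2^{1 − 15} = 210 · 1/16384 = 105/8192.
Numerically: E[X] ≈ 0.013.

E[X] = C(10,6)·2^(1−C(6,2)) = 105/8192 ≈ 0.013.


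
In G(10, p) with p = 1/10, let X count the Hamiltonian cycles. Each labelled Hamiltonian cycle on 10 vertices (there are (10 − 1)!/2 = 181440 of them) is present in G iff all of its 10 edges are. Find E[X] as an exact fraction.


K_10 has (10 − 1)!/2 = 181440 labelled Hamiltonian cycles.
For each such Hamiltonian cycle H, let X_H = 1 if all 10 edges of H are present in G. Then P[X_H = 1] = p^{10} = (1/10)^{10} = 1/10000000000.
Summing the indicators: E[X] = Σ_H E[X_H] = 181440 · p^{10} = 181440 · 1/10000000000 = 567/31250000.
Numerically: E[X] ≈ 1.8144e-05.

E[X] = 181440 · (1/10)^{10} = 567/31250000 ≈ 1.8144e-05.


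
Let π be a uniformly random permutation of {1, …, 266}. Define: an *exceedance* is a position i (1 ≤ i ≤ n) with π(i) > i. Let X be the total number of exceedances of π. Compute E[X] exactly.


Write X = Σ_{i=1}^{266} X_i, where X_i = 1_{π(i) > i}.
For each fixed i, π(i) is uniform over {1, …, 266} (marginal of a uniform permutation), so P[π(i) > i] = (n − i)/n. Summing: Σ_{i=1}^{266} (n − i)/n = (0 + 1 + … + 265)/266 = 266(266 − 1)/(2·266) = (266 − 1)/2.
Hence E[X] = Σ_{i=1}^{266} (266 − i)/266 = 265/2 ≈ 132.50000.

E[X] = 265/2 = 132.50000.


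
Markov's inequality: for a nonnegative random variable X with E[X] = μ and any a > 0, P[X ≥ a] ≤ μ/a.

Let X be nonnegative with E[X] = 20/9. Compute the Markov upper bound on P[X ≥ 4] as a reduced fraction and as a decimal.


μ = E[X] = 20/9, a = 4.
Markov: P[X ≥ 4] ≤ μ/a = (20/9)/4 = 5/9.
Numerically: ≈ 0.5556.
(Since a = 4 > μ = 2.2222, the bound 5/9 is < 1 and informative.)

P[X ≥ 4] ≤ 5/9 ≈ 0.5556.


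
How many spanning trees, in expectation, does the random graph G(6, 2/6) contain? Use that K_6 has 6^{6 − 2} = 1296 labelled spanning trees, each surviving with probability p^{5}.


K_6 has 6^{6 − 2} = 1296 labelled spanning trees.
For each such spanning tree H, let X_H = 1 if all 5 edges of H are present in G. Then P[X_H = 1] = p^{5} = (1/3)^{5} = 1/243.
Summing the indicators: E[X] = Σ_H E[X_H] = 1296 · p^{5} = 1296 · 1/243 = 16/3.
Numerically: E[X] ≈ 5.33333.

E[X] = 1296 · (1/3)^{5} = 16/3 ≈ 5.33333.


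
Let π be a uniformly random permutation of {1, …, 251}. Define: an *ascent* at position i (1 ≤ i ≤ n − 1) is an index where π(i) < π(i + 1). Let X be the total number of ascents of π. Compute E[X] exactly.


Write X = Σ X_I over i = 1, …, 250, with X_I the indicator of one ascent.
There are 250 indicators.
For each fixed i, the pair (π(i), π(i+1)) is a uniformly random ordered pair of distinct values from {1, …, 251}; by symmetry P[π(i) < π(i+1)] = 1/2.
By linearity: E[X] = 250 · (1/2) = (251 − 1) · (1/2) = 125 ≈ 125.0000.

E[X] = 125 = 125.0000.


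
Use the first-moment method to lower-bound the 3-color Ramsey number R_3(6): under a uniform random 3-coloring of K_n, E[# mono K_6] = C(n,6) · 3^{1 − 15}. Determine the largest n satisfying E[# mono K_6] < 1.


We need C(n, 6) · 3^{1 − 15} < 1, i.e. C(n, 6) < 3^{15 − 1} = 4782969.
Check values of n near the boundary:
  n = 36: C(36, 6) = 1947792; 1947792 < 4782969? YES
  n = 37: C(37, 6) = 2324784; 2324784 < 4782969? YES
  n = 38: C(38, 6) = 2760681; 2760681 < 4782969? YES
  n = 39: C(39, 6) = 3262623; 3262623 < 4782969? YES
  n = 40: C(40, 6) = 3838380; 3838380 < 4782969? YES
  n = 41: C(41, 6) = 4496388; 4496388 < 4782969? YES
  n = 42: C(42, 6) = 5245786; 5245786 < 4782969? NO
  n = 43: C(43, 6) = 6096454; 6096454 < 4782969? NO
The largest n with C(n, 6) < 4782969 is n = 41 (where E[X] = 1498796/1594323 ≈ 0.94008). Hence R_3(6) > 41, i.e. R_3(6) ≥ 42.

Largest n = 41; hence R_3(6) > 41.


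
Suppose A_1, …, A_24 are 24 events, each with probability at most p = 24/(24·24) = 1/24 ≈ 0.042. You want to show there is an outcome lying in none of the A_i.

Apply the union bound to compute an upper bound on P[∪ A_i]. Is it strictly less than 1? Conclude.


Union bound: P[∪_{i=1}^{24} A_i] ≤ Σ_i P[A_i] ≤ 24·p = 24·(1/24) = 1.
Numerically: 1 ≈ 1.000.
Is 1 < 1? NO.
Since the bound 1 is ≥ 1, the union bound is uninformative here; it does NOT by itself certify existence.

24·p = 1 ≈ 1.000; existence NOT certified by the union bound.


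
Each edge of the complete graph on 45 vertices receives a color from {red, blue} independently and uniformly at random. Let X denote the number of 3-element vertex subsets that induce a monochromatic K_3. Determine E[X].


Let X = Σ_S X_S over the C(45, 3) = 14190 subsets S of size 3, where X_S = 1 if the K_3 on S is monochromatic.
For a fixed S, the K_3 on S has C(3, 2) = 3 edges. P[all 3 edges red] = (1/2)^3, and likewise for blue, so P[monochromatic] = 2·(1/2)^3 = 2^{1 − 3} = 1/4.
By linearity of expectation: E[X] = C(45, 3) · 2^{1 − 3} = 14190 · 1/4 = 7095/2.
Numerically: E[X] ≈ 3547.500000.

E[X] = C(45,3)·2^(1−C(3,2)) = 7095/2 ≈ 3547.500000.


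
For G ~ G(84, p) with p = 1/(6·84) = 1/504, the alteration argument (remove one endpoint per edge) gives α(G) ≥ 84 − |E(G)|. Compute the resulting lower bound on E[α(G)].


E[|E(G)|] = C(84, 2)·p = 3486 · (1/504) = 83/12.
E[α(G)] ≥ n − E[|E(G)|] = 84 − 83/12 = 925/12.
Numerically: ≈ 77.0833.
(This is only a lower bound; the true E[α(G)] may be larger.)

E[α(G)] ≥ 925/12 ≈ 77.0833.


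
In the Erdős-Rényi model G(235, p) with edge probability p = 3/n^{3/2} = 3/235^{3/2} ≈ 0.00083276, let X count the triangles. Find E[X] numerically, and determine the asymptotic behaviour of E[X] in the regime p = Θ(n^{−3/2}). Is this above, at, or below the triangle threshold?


Number of potential triangles: C(235, 3) = 2135445.
Each occurs with probability p³ ≈ (0.00083276)³ ≈ 5.7750850e-10.
By linearity: E[X] = C(235, 3)·p³ ≈ 2135445 · 5.7750850e-10 ≈ 0.00123.
Since α = 3/2 > 1, p = c/n^{3/2} = o(1/n) is below the triangle threshold p ~ 1/n. Asymptotically E[X] ~ (c³/6)·n^{3(1−α)} = (3³/6)·n^{-1.5} → 0, so by Markov's inequality G has no triangles w.h.p.

E[X] ≈ 0.00123; in regime p = Θ(1/n^{3/2}) E[X] tends to 0 (below the triangle threshold p ~ 1/n).


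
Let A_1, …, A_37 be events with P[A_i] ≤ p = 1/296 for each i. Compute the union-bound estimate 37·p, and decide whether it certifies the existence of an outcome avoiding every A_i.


Union bound: P[∪_{i=1}^{37} A_i] ≤ Σ_i P[A_i] ≤ 37·p = 37·(1/296) = 1/8.
Numerically: 1/8 ≈ 0.1250000.
Is 1/8 < 1? YES.
Since P[∪ A_i] ≤ 1/8 < 1, the complement has P[∩ A_i^c] ≥ 1 − 1/8 = 7/8 > 0, so some outcome avoids every A_i.

37·p = 1/8 ≈ 0.1250000; existence CERTIFIED by the union bound.


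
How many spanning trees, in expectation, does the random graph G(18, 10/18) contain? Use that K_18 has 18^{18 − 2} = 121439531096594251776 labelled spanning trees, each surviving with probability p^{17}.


K_18 has 18^{18 − 2} = 121439531096594251776 labelled spanning trees.
For each such spanning tree H, let X_H = 1 if all 17 edges of H are present in G. Then P[X_H = 1] = p^{17} = (5/9)^{17} = 762939453125/16677181699666569.
Summing the indicators: E[X] = Σ_H E[X_H] = 121439531096594251776 · p^{17} = 121439531096594251776 · 762939453125/16677181699666569 = 50000000000000000/9.
Numerically: E[X] ≈ 5.55556e+15.

E[X] = 121439531096594251776 · (5/9)^{17} = 50000000000000000/9 ≈ 5.55556e+15.


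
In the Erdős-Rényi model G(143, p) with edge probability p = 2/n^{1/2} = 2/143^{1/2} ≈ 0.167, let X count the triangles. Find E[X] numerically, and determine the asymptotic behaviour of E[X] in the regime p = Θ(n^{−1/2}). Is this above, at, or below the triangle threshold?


Number of potential triangles: C(143, 3) = 477191.
Each occurs with probability p³ ≈ (0.167)³ ≈ 4.67828e-03.
By linearity: E[X] = C(143, 3)·p³ ≈ 477191 · 4.67828e-03 ≈ 2232.432.
Since α = 1/2 < 1, p = c/n^{1/2} ≫ 1/n is above the triangle threshold p ~ 1/n. Asymptotically E[X] ~ (c³/6)·n^{3(1−α)} = (2³/6)·n^{1.5} → ∞; triangles are abundant w.h.p.

E[X] ≈ 2232.432; in regime p = Θ(1/n^{1/2}) E[X] diverges (above the triangle threshold p ~ 1/n).


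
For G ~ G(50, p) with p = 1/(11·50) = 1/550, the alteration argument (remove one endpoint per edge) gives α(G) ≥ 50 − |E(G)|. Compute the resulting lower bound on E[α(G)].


E[|E(G)|] = C(50, 2)·p = 1225 · (1/550) = 49/22.
E[α(G)] ≥ n − E[|E(G)|] = 50 − 49/22 = 1051/22.
Numerically: ≈ 47.7727.
(This is only a lower bound; the true E[α(G)] may be larger.)

E[α(G)] ≥ 1051/22 ≈ 47.7727.


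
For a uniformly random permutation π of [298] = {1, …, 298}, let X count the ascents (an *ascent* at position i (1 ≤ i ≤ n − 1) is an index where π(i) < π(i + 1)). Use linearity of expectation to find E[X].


Write X = Σ X_I over i = 1, …, 297, with X_I the indicator of one ascent.
There are 297 indicators.
For each fixed i, the pair (π(i), π(i+1)) is a uniformly random ordered pair of distinct values from {1, …, 298}; by symmetry P[π(i) < π(i+1)] = 1/2.
By linearity: E[X] = 297 · (1/2) = (298 − 1) · (1/2) = 297/2 ≈ 148.5000.

E[X] = 297/2 = 148.5000.


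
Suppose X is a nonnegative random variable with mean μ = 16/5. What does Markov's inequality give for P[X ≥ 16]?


μ = E[X] = 16/5, a = 16.
Markov: P[X ≥ 16] ≤ μ/a = (16/5)/16 = 1/5.
Numerically: ≈ 0.20000.
(Since a = 16 > μ = 3.20000, the bound 1/5 is < 1 and informative.)

P[X ≥ 16] ≤ 1/5 ≈ 0.20000.


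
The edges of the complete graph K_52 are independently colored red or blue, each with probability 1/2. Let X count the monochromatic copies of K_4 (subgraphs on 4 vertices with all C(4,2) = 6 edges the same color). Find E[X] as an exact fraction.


Let X = Σ_S X_S over the C(52, 4) = 270725 subsets S of size 4, where X_S = 1 if the K_4 on S is monochromatic.
For a fixed S, the K_4 on S has C(4, 2) = 6 edges. P[all 6 edges red] = (1/2)^6, and likewise for blue, so P[monochromatic] = 2·(1/2)^6 = 2^{1 − 6} = 1/32.
By linearity of expectation: E[X] = C(52, 4) · 2^{1 − 6} = 270725 · 1/32 = 270725/32.
Numerically: E[X] ≈ 8460.1562.

E[X] = C(52,4)·2^(1−C(4,2)) = 270725/32 ≈ 8460.1562.


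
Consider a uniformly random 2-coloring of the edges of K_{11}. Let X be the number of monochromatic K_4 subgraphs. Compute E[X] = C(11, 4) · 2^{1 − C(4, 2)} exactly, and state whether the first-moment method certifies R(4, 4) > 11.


E[X] = C(11, 4) · 2^{1 − 6} = 330 · 2^{−5} = 330/32.
As a reduced fraction: E[X] = 165/16 ≈ 10.31250.
Is E[X] < 1? NO.
Since E[X] ≥ 1, the first-moment bound is inconclusive at n = 11; it does NOT by itself certify R(4, 4) > 11.

E[X] = 165/16 ≈ 10.31250; E[X] ≥ 1; first-moment method inconclusive here.


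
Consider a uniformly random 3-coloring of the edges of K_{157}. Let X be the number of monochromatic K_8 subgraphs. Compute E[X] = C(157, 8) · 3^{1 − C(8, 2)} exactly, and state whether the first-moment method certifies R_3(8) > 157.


E[X] = C(157, 8) · 3^{1 − 28} = 7637643295425 · 3^{−27} = 7637643295425/7625597484987.
As a reduced fraction: E[X] = 848627032825/847288609443 ≈ 1.0016.
Is E[X] < 1? NO.
Since E[X] ≥ 1, the first-moment bound is inconclusive at n = 157; it does NOT by itself certify R_3(8) > 157.

E[X] = 848627032825/847288609443 ≈ 1.0016; E[X] ≥ 1; first-moment method inconclusive here.


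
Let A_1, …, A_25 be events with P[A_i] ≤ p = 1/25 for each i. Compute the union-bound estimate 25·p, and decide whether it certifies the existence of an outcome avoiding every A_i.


Union bound: P[∪_{i=1}^{25} A_i] ≤ Σ_i P[A_i] ≤ 25·p = 25·(1/25) = 1.
Numerically: 1 ≈ 1.000.
Is 1 < 1? NO.
Since the bound 1 is ≥ 1, the union bound is uninformative here; it does NOT by itself certify existence.

25·p = 1 ≈ 1.000; existence NOT certified by the union bound.


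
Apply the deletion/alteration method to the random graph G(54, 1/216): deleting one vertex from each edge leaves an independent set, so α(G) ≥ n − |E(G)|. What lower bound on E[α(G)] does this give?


E[|E(G)|] = C(54, 2)·p = 1431 · (1/216) = 53/8.
E[α(G)] ≥ n − E[|E(G)|] = 54 − 53/8 = 379/8.
Numerically: ≈ 47.375.
(This is only a lower bound; the true E[α(G)] may be larger.)

E[α(G)] ≥ 379/8 ≈ 47.375.


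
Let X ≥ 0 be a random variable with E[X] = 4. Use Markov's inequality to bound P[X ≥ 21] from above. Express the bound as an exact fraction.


μ = E[X] = 4, a = 21.
Markov: P[X ≥ 21] ≤ μ/a = (4)/21 = 4/21.
Numerically: ≈ 0.190.
(Since a = 21 > μ = 4.000, the bound 4/21 is < 1 and informative.)

P[X ≥ 21] ≤ 4/21 ≈ 0.190.


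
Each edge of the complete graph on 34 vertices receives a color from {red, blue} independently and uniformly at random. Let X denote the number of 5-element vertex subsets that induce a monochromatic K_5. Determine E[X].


Let X = Σ_S X_S over the C(34, 5) = 278256 subsets S of size 5, where X_S = 1 if the K_5 on S is monochromatic.
For a fixed S, the K_5 on S has C(5, 2) = 10 edges. P[all 10 edges red] = (1/2)^10, and likewise for blue, so P[monochromatic] = 2·(1/2)^10 = 2^{1 − 10} = 1/512.
By linearity of expectation: E[X] = C(34, 5) · 2^{1 − 10} = 278256 · 1/512 = 17391/32.
Numerically: E[X] ≈ 543.469.

E[X] = C(34,5)·2^(1−C(5,2)) = 17391/32 ≈ 543.469.


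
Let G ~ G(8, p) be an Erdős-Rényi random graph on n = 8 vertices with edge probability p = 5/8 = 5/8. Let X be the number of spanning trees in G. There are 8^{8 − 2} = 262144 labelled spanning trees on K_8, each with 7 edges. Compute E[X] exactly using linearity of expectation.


K_8 has 8^{8 − 2} = 262144 labelled spanning trees.
For each such spanning tree H, let X_H = 1 if all 7 edges of H are present in G. Then P[X_H = 1] = p^{7} = (5/8)^{7} = 78125/2097152.
Summing the indicators: E[X] = Σ_H E[X_H] = 262144 · p^{7} = 262144 · 78125/2097152 = 78125/8.
Numerically: E[X] ≈ 9766.

E[X] = 262144 · (5/8)^{7} = 78125/8 ≈ 9766.


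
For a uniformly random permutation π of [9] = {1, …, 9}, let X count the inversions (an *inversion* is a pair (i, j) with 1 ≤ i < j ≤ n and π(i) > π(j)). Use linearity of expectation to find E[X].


Write X = Σ X_I over the C(9, 2) = 36 pairs i < j, with X_I the indicator of one inversion.
There are 36 indicators.
For each fixed pair i < j, the values π(i) and π(j) are two distinct elements of {1, …, 9} in uniformly random order; by symmetry P[π(i) > π(j)] = 1/2.
By linearity: E[X] = 36 · (1/2) = C(9, 2) · (1/2) = 36/2 = 18 ≈ 18.000000.

E[X] = 18 = 18.000000.


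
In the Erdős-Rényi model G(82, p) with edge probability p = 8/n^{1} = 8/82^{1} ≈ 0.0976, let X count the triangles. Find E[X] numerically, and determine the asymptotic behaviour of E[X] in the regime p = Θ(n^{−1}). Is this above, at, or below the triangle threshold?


Number of potential triangles: C(82, 3) = 88560.
Each occurs with probability p³ ≈ (0.0976)³ ≈ 9.28599e-04.
By linearity: E[X] = C(82, 3)·p³ ≈ 88560 · 9.28599e-04 ≈ 82.237.
Here α = 1, so p = 8/n is exactly at the triangle threshold p ~ 1/n. Asymptotically E[X] → c³/6 = 8³/6 = 256/3 ≈ 85.333, a bounded constant. In this regime the triangle count is asymptotically Poisson(c³/6).

E[X] ≈ 82.237; in regime p = Θ(1/n^{1}) E[X] stays bounded (at the triangle threshold p ~ 1/n).


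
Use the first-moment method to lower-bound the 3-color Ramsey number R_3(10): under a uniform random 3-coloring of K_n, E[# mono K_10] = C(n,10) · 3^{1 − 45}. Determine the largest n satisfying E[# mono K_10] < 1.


We need C(n, 10) · 3^{1 − 45} < 1, i.e. C(n, 10) < 3^{45 − 1} = 984770902183611232881.
Check values of n near the boundary:
  n = 572: C(572, 10) = 954640815642161682606; 954640815642161682606 < 984770902183611232881? YES
  n = 573: C(573, 10) = 971597135635805762226; 971597135635805762226 < 984770902183611232881? YES
  n = 574: C(574, 10) = 988824035203816502691; 988824035203816502691 < 984770902183611232881? NO
The largest n with C(n, 10) < 984770902183611232881 is n = 573 (where E[X] = 35985079097622435638/36472996377170786403 ≈ 0.9866). Hence R_3(10) > 573, i.e. R_3(10) ≥ 574.

Largest n = 573; hence R_3(10) > 573.


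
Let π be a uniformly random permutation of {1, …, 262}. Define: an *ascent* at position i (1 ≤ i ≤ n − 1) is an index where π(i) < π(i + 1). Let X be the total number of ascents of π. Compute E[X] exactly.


Write X = Σ X_I over i = 1, …, 261, with X_I the indicator of one ascent.
There are 261 indicators.
For each fixed i, the pair (π(i), π(i+1)) is a uniformly random ordered pair of distinct values from {1, …, 262}; by symmetry P[π(i) < π(i+1)] = 1/2.
By linearity: E[X] = 261 · (1/2) = (262 − 1) · (1/2) = 261/2 ≈ 130.5000.

E[X] = 261/2 = 130.5000.


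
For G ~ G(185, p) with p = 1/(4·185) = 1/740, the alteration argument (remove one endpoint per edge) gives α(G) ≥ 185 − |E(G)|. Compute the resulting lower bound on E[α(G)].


E[|E(G)|] = C(185, 2)·p = 17020 · (1/740) = 23.
E[α(G)] ≥ n − E[|E(G)|] = 185 − 23 = 162.
Numerically: ≈ 162.00000.
(This is only a lower bound; the true E[α(G)] may be larger.)

E[α(G)] ≥ 162 ≈ 162.00000.


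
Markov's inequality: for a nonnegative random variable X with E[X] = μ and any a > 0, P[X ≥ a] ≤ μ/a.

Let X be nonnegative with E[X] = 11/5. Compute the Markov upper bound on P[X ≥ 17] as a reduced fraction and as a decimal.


μ = E[X] = 11/5, a = 17.
Markov: P[X ≥ 17] ≤ μ/a = (11/5)/17 = 11/85.
Numerically: ≈ 0.1294.
(Since a = 17 > μ = 2.2000, the bound 11/85 is < 1 and informative.)

P[X ≥ 17] ≤ 11/85 ≈ 0.1294.


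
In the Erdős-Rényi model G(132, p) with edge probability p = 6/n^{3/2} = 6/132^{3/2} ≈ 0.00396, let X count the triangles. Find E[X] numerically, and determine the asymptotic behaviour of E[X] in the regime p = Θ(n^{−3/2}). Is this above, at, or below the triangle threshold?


Number of potential triangles: C(132, 3) = 374660.
Each occurs with probability p³ ≈ (0.00396)³ ≈ 6.19257e-08.
By linearity: E[X] = C(132, 3)·p³ ≈ 374660 · 6.19257e-08 ≈ 0.023.
Since α = 3/2 > 1, p = c/n^{3/2} = o(1/n) is below the triangle threshold p ~ 1/n. Asymptotically E[X] ~ (c³/6)·n^{3(1−α)} = (6³/6)·n^{-1.5} → 0, so by Markov's inequality G has no triangles w.h.p.

E[X] ≈ 0.023; in regime p = Θ(1/n^{3/2}) E[X] tends to 0 (below the triangle threshold p ~ 1/n).


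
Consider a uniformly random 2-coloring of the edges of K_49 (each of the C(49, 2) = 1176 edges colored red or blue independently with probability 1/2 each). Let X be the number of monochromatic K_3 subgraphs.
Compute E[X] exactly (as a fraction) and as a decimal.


Let X = Σ_S X_S over the C(49, 3) = 18424 subsets S of size 3, where X_S = 1 if the K_3 on S is monochromatic.
For a fixed S, the K_3 on S has C(3, 2) = 3 edges. P[all 3 edges red] = (1/2)^3, and likewise for blue, so P[monochromatic] = 2·(1/2)^3 = 2^{1 − 3} = 1/4.
By linearity: E[X] = C(49, 3) · 2^{1 − 3} = 18424 · 1/4 = 4606.
Numerically: E[X] ≈ 4606.00000.

E[X] = C(49,3)·2^(1−C(3,2)) = 4606 ≈ 4606.00000.


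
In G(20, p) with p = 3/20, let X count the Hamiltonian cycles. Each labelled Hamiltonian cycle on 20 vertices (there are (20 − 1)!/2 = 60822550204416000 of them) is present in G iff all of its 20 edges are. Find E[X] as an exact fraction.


K_20 has (20 − 1)!/2 = 60822550204416000 labelled Hamiltonian cycles.
For each such Hamiltonian cycle H, let X_H = 1 if all 20 edges of H are present in G. Then P[X_H = 1] = p^{20} = (3/20)^{20} = 3486784401/104857600000000000000000000.
By linearity: E[X] = Σ_H E[X_H] = 60822550204416000 · p^{20} = 60822550204416000 · 3486784401/104857600000000000000000000 = 51776152168407487821/25600000000000000000.
Numerically: E[X] ≈ 2.023.

E[X] = 60822550204416000 · (3/20)^{20} = 51776152168407487821/25600000000000000000 ≈ 2.023.


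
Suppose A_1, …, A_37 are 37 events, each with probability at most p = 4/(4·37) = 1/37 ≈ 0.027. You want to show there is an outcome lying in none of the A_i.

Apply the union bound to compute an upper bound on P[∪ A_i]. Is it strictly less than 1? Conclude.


Union bound: P[∪_{i=1}^{37} A_i] ≤ Σ_i P[A_i] ≤ 37·p = 37·(1/37) = 1.
Numerically: 1 ≈ 1.000.
Is 1 < 1? NO.
Since the bound 1 is ≥ 1, the union bound is uninformative here; it does NOT by itself certify existence.

37·p = 1 ≈ 1.000; existence NOT certified by the union bound.


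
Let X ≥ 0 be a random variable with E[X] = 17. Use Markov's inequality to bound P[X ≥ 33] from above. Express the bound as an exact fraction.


μ = E[X] = 17, a = 33.
Markov: P[X ≥ 33] ≤ μ/a = (17)/33 = 17/33.
Numerically: ≈ 0.51515.
(Since a = 33 > μ = 17.00000, the bound 17/33 is < 1 and informative.)

P[X ≥ 33] ≤ 17/33 ≈ 0.51515.


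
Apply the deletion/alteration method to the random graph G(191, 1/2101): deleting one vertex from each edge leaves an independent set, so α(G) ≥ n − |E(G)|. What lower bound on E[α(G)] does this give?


E[|E(G)|] = C(191, 2)·p = 18145 · (1/2101) = 95/11.
E[α(G)] ≥ n − E[|E(G)|] = 191 − 95/11 = 2006/11.
Numerically: ≈ 182.363636.
(This is only a lower bound; the true E[α(G)] may be larger.)

E[α(G)] ≥ 2006/11 ≈ 182.363636.


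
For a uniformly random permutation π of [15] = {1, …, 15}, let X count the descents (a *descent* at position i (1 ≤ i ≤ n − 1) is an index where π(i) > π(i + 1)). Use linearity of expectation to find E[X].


Write X = Σ X_I over i = 1, …, 14, with X_I the indicator of one descent.
There are 14 indicators.
For each fixed i, the pair (π(i), π(i+1)) is a uniformly random ordered pair of distinct values from {1, …, 15}; by symmetry P[π(i) > π(i+1)] = 1/2.
By linearity: E[X] = 14 · (1/2) = (15 − 1) · (1/2) = 7 ≈ 7.000.

E[X] = 7 = 7.000.


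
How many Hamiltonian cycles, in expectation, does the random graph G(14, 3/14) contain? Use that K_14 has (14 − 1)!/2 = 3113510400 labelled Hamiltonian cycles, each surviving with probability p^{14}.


K_14 has (14 − 1)!/2 = 3113510400 labelled Hamiltonian cycles.
For each such Hamiltonian cycle H, let X_H = 1 if all 14 edges of H are present in G. Then P[X_H = 1] = p^{14} = (3/14)^{14} = 4782969/11112006825558016.
Summing the indicators: E[X] = Σ_H E[X_H] = 3113510400 · p^{14} = 3113510400 · 4782969/11112006825558016 = 4155084744525/3100448333024.
Numerically: E[X] ≈ 1.34.

E[X] = 3113510400 · (3/14)^{14} = 4155084744525/3100448333024 ≈ 1.34.


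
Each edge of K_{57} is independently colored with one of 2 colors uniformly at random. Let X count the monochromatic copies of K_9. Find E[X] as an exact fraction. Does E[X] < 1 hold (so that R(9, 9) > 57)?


E[X] = C(57, 9) · 2^{1 − 36} = 8996462475 · 2^{−35} = 8996462475/34359738368.
As a reduced fraction: E[X] = 8996462475/34359738368 ≈ 0.2618315.
Is E[X] < 1? YES.
Since E[X] < 1, there exists a 2-coloring of K_{57} with no monochromatic K_9; hence R(9, 9) > 57.

E[X] = 8996462475/34359738368 ≈ 0.2618315; E[X] < 1, so R(9, 9) > 57.


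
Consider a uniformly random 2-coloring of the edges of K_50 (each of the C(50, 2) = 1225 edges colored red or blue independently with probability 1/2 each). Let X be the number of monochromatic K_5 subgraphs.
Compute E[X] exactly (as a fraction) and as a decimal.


Let X = Σ_S X_S over the C(50, 5) = 2118760 subsets S of size 5, where X_S = 1 if the K_5 on S is monochromatic.
For a fixed S, the K_5 on S has C(5, 2) = 10 edges. P[all 10 edges red] = (1/2)^10, and likewise for blue, so P[monochromatic] = 2·(1/2)^10 = 2^{1 − 10} = 1/512.
By linearity of expectation: E[X] = C(50, 5) · 2^{1 − 10} = 2118760 · 1/512 = 264845/64.
Numerically: E[X] ≈ 4138.203125.

E[X] = C(50,5)·2^(1−C(5,2)) = 264845/64 ≈ 4138.203125.


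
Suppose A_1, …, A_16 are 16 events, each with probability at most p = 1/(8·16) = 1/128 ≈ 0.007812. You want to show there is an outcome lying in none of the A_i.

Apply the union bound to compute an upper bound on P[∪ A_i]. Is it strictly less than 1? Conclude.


Union bound: P[∪_{i=1}^{16} A_i] ≤ Σ_i P[A_i] ≤ 16·p = 16·(1/128) = 1/8.
Numerically: 1/8 ≈ 0.125000.
Is 1/8 < 1? YES.
Since P[∪ A_i] ≤ 1/8 < 1, the complement has P[∩ A_i^c] ≥ 1 − 1/8 = 7/8 > 0, so some outcome avoids every A_i.

16·p = 1/8 ≈ 0.125000; existence CERTIFIED by the union bound.


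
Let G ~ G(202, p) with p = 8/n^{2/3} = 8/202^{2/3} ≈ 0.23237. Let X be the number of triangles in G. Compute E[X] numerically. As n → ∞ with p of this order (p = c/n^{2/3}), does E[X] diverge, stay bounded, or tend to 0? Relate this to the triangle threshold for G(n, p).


Number of potential triangles: C(202, 3) = 1353400.
Each occurs with probability p³ ≈ (0.23237)³ ≈ 1.2547789e-02.
By linearity: E[X] = C(202, 3)·p³ ≈ 1353400 · 1.2547789e-02 ≈ 16982.17822.
Since α = 2/3 < 1, p = c/n^{2/3} ≫ 1/n is above the triangle threshold p ~ 1/n. Asymptotically E[X] ~ (c³/6)·n^{3(1−α)} = (8³/6)·n^{1} → ∞; triangles are abundant w.h.p.

E[X] ≈ 16982.17822; in regime p = Θ(1/n^{2/3}) E[X] diverges (above the triangle threshold p ~ 1/n).


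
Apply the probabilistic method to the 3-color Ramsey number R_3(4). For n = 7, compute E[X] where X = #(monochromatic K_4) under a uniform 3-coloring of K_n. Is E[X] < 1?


E[X] = C(7, 4) · 3^{1 − 6} = 35 · 3^{−5} = 35/243.
As a reduced fraction: E[X] = 35/243 ≈ 0.144033.
Is E[X] < 1? YES.
Since E[X] < 1, there exists a 3-coloring of K_{7} with no monochromatic K_4; hence R_3(4) > 7.

E[X] = 35/243 ≈ 0.144033; E[X] < 1, so R_3(4) > 7.


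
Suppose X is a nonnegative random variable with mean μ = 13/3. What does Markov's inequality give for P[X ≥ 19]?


μ = E[X] = 13/3, a = 19.
Markov: P[X ≥ 19] ≤ μ/a = (13/3)/19 = 13/57.
Numerically: ≈ 0.22807.
(Since a = 19 > μ = 4.33333, the bound 13/57 is < 1 and informative.)

P[X ≥ 19] ≤ 13/57 ≈ 0.22807.


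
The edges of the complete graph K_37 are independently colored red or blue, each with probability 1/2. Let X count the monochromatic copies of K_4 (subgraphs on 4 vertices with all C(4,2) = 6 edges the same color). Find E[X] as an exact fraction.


Let X = Σ_S X_S over the C(37, 4) = 66045 subsets S of size 4, where X_S = 1 if the K_4 on S is monochromatic.
For a fixed S, the K_4 on S has C(4, 2) = 6 edges. P[all 6 edges red] = (1/2)^6, and likewise for blue, so P[monochromatic] = 2·(1/2)^6 = 2^{1 − 6} = 1/32.
By linearity of expectation: E[X] = C(37, 4) · 2^{1 − 6} = 66045 · 1/32 = 66045/32.
Numerically: E[X] ≈ 2063.9062.

E[X] = C(37,4)·2^(1−C(4,2)) = 66045/32 ≈ 2063.9062.


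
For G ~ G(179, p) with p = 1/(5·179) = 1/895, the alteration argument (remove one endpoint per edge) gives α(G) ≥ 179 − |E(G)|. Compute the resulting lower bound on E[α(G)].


E[|E(G)|] = C(179, 2)·p = 15931 · (1/895) = 89/5.
E[α(G)] ≥ n − E[|E(G)|] = 179 − 89/5 = 806/5.
Numerically: ≈ 161.20000.
(This is only a lower bound; the true E[α(G)] may be larger.)

E[α(G)] ≥ 806/5 ≈ 161.20000.


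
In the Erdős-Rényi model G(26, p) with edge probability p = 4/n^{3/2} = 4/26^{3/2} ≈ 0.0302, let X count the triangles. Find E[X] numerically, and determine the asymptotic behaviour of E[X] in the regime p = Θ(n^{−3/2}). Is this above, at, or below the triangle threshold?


Number of potential triangles: C(26, 3) = 2600.
Each occurs with probability p³ ≈ (0.0302)³ ≈ 2.74663e-05.
By linearity: E[X] = C(26, 3)·p³ ≈ 2600 · 2.74663e-05 ≈ 0.071.
Since α = 3/2 > 1, p = c/n^{3/2} = o(1/n) is below the triangle threshold p ~ 1/n. Asymptotically E[X] ~ (c³/6)·n^{3(1−α)} = (4³/6)·n^{-1.5} → 0, so by Markov's inequality G has no triangles w.h.p.

E[X] ≈ 0.071; in regime p = Θ(1/n^{3/2}) E[X] tends to 0 (below the triangle threshold p ~ 1/n).


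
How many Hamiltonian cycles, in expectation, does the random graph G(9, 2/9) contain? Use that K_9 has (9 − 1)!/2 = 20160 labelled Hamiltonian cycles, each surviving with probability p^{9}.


K_9 has (9 − 1)!/2 = 20160 labelled Hamiltonian cycles.
For each such Hamiltonian cycle H, let X_H = 1 if all 9 edges of H are present in G. Then P[X_H = 1] = p^{9} = (2/9)^{9} = 512/387420489.
By linearity: E[X] = Σ_H E[X_H] = 20160 · p^{9} = 20160 · 512/387420489 = 1146880/43046721.
Numerically: E[X] ≈ 0.02664.

E[X] = 20160 · (2/9)^{9} = 1146880/43046721 ≈ 0.02664.


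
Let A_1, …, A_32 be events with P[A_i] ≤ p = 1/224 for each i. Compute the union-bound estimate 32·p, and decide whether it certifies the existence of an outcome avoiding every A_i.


Union bound: P[∪_{i=1}^{32} A_i] ≤ Σ_i P[A_i] ≤ 32·p = 32·(1/224) = 1/7.
Numerically: 1/7 ≈ 0.142857.
Is 1/7 < 1? YES.
Since P[∪ A_i] ≤ 1/7 < 1, the complement has P[∩ A_i^c] ≥ 1 − 1/7 = 6/7 > 0, so some outcome avoids every A_i.

32·p = 1/7 ≈ 0.142857; existence CERTIFIED by the union bound.


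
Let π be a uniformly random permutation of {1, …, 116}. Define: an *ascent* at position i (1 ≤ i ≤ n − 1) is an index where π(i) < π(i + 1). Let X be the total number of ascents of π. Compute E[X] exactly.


Write X = Σ X_I over i = 1, …, 115, with X_I the indicator of one ascent.
There are 115 indicators.
For each fixed i, the pair (π(i), π(i+1)) is a uniformly random ordered pair of distinct values from {1, …, 116}; by symmetry P[π(i) < π(i+1)] = 1/2.
By linearity: E[X] = 115 · (1/2) = (116 − 1) · (1/2) = 115/2 ≈ 57.500.

E[X] = 115/2 = 57.500.


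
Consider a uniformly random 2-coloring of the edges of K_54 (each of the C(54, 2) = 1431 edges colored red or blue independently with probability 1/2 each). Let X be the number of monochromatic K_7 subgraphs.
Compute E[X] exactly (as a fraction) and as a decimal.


Let X = Σ_S X_S over the C(54, 7) = 177100560 subsets S of size 7, where X_S = 1 if the K_7 on S is monochromatic.
For a fixed S, the K_7 on S has C(7, 2) = 21 edges. P[all 21 edges red] = (1/2)^21, and likewise for blue, so P[monochromatic] = 2·(1/2)^21 = 2^{1 − 21} = 1/1048576.
By linearity: E[X] = C(54, 7) · 2^{1 − 21} = 177100560 · 1/1048576 = 11068785/65536.
Numerically: E[X] ≈ 168.89626.

E[X] = C(54,7)·2^(1−C(7,2)) = 11068785/65536 ≈ 168.89626.


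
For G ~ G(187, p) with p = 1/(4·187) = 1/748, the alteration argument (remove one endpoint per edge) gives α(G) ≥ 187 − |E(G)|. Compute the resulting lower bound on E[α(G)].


E[|E(G)|] = C(187, 2)·p = 17391 · (1/748) = 93/4.
E[α(G)] ≥ n − E[|E(G)|] = 187 − 93/4 = 655/4.
Numerically: ≈ 163.7500.
(This is only a lower bound; the true E[α(G)] may be larger.)

E[α(G)] ≥ 655/4 ≈ 163.7500.


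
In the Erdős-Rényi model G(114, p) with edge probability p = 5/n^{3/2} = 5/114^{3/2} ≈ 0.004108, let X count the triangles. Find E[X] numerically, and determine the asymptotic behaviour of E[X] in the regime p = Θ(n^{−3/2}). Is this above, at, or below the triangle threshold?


Number of potential triangles: C(114, 3) = 240464.
Each occurs with probability p³ ≈ (0.004108)³ ≈ 6.931675e-08.
By linearity: E[X] = C(114, 3)·p³ ≈ 240464 · 6.931675e-08 ≈ 0.0167.
Since α = 3/2 > 1, p = c/n^{3/2} = o(1/n) is below the triangle threshold p ~ 1/n. Asymptotically E[X] ~ (c³/6)·n^{3(1−α)} = (5³/6)·n^{-1.5} → 0, so by Markov's inequality G has no triangles w.h.p.

E[X] ≈ 0.0167; in regime p = Θ(1/n^{3/2}) E[X] tends to 0 (below the triangle threshold p ~ 1/n).


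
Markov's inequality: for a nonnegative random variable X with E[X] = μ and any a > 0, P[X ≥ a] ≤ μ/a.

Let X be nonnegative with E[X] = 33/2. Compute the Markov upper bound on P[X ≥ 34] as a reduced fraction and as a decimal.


μ = E[X] = 33/2, a = 34.
Markov: P[X ≥ 34] ≤ μ/a = (33/2)/34 = 33/68.
Numerically: ≈ 0.48529.
(Since a = 34 > μ = 16.50000, the bound 33/68 is < 1 and informative.)

P[X ≥ 34] ≤ 33/68 ≈ 0.48529.


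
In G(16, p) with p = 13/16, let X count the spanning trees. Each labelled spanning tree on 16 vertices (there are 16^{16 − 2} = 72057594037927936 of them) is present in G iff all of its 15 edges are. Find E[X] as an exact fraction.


K_16 has 16^{16 − 2} = 72057594037927936 labelled spanning trees.
For each such spanning tree H, let X_H = 1 if all 15 edges of H are present in G. Then P[X_H = 1] = p^{15} = (13/16)^{15} = 51185893014090757/1152921504606846976.
By linearity: E[X] = Σ_H E[X_H] = 72057594037927936 · p^{15} = 72057594037927936 · 51185893014090757/1152921504606846976 = 51185893014090757/16.
Numerically: E[X] ≈ 3.19912e+15.

E[X] = 72057594037927936 · (13/16)^{15} = 51185893014090757/16 ≈ 3.19912e+15.


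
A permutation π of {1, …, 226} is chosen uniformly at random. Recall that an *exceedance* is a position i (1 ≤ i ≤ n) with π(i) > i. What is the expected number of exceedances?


Write X = Σ_{i=1}^{226} X_i, where X_i = 1_{π(i) > i}.
For each fixed i, π(i) is uniform over {1, …, 226} (marginal of a uniform permutation), so P[π(i) > i] = (n − i)/n. Summing: Σ_{i=1}^{226} (n − i)/n = (0 + 1 + … + 225)/226 = 226(226 − 1)/(2·226) = (226 − 1)/2.
Hence E[X] = Σ_{i=1}^{226} (226 − i)/226 = 225/2 ≈ 112.500000.

E[X] = 225/2 = 112.500000.


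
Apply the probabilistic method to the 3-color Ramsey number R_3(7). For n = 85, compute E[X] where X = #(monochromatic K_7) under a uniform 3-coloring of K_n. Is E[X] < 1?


E[X] = C(85, 7) · 3^{1 − 21} = 4935847320 · 3^{−20} = 4935847320/3486784401.
As a reduced fraction: E[X] = 182809160/129140163 ≈ 1.4155872.
Is E[X] < 1? NO.
Since E[X] ≥ 1, the first-moment bound is inconclusive at n = 85; it does NOT by itself certify R_3(7) > 85.

E[X] = 182809160/129140163 ≈ 1.4155872; E[X] ≥ 1; first-moment method inconclusive here.


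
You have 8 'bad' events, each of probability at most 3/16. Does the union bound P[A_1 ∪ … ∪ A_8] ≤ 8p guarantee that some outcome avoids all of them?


Union bound: P[∪_{i=1}^{8} A_i] ≤ Σ_i P[A_i] ≤ 8·p = 8·(3/16) = 3/2.
Numerically: 3/2 ≈ 1.50000.
Is 3/2 < 1? NO.
Since the bound 3/2 is ≥ 1, the union bound is uninformative here; it does NOT by itself certify existence.

8·p = 3/2 ≈ 1.50000; existence NOT certified by the union bound.


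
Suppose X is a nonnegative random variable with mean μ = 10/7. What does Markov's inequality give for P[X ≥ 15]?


μ = E[X] = 10/7, a = 15.
Markov: P[X ≥ 15] ≤ μ/a = (10/7)/15 = 2/21.
Numerically: ≈ 0.0952.
(Since a = 15 > μ = 1.4286, the bound 2/21 is < 1 and informative.)

P[X ≥ 15] ≤ 2/21 ≈ 0.0952.


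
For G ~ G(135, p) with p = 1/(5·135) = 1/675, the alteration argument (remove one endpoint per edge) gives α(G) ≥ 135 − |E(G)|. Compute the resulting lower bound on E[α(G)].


E[|E(G)|] = C(135, 2)·p = 9045 · (1/675) = 67/5.
E[α(G)] ≥ n − E[|E(G)|] = 135 − 67/5 = 608/5.
Numerically: ≈ 121.60000.
(This is only a lower bound; the true E[α(G)] may be larger.)

E[α(G)] ≥ 608/5 ≈ 121.60000.


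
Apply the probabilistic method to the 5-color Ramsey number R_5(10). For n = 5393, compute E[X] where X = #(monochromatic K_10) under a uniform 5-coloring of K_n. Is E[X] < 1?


E[X] = C(5393, 10) · 5^{1 − 45} = 5687418968154238267170642278008 · 5^{−44} = 5687418968154238267170642278008/5684341886080801486968994140625.
As a reduced fraction: E[X] = 5687418968154238267170642278008/5684341886080801486968994140625 ≈ 1.001.
Is E[X] < 1? NO.
Since E[X] ≥ 1, the first-moment bound is inconclusive at n = 5393; it does NOT by itself certify R_5(10) > 5393.

E[X] = 5687418968154238267170642278008/5684341886080801486968994140625 ≈ 1.001; E[X] ≥ 1; first-moment method inconclusive here.


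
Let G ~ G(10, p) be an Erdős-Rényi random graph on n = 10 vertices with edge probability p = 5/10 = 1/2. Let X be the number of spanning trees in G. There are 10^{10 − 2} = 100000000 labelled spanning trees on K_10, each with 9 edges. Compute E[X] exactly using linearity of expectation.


K_10 has 10^{10 − 2} = 100000000 labelled spanning trees.
For each such spanning tree H, let X_H = 1 if all 9 edges of H are present in G. Then P[X_H = 1] = p^{9} = (1/2)^{9} = 1/512.
Summing the indicators: E[X] = Σ_H E[X_H] = 100000000 · p^{9} = 100000000 · 1/512 = 390625/2.
Numerically: E[X] ≈ 1.95e+05.

E[X] = 100000000 · (1/2)^{9} = 390625/2 ≈ 1.95e+05.


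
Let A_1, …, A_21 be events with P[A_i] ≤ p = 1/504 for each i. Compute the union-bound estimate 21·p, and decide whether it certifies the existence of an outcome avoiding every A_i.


Union bound: P[∪_{i=1}^{21} A_i] ≤ Σ_i P[A_i] ≤ 21·p = 21·(1/504) = 1/24.
Numerically: 1/24 ≈ 0.042.
Is 1/24 < 1? YES.
Since P[∪ A_i] ≤ 1/24 < 1, the complement has P[∩ A_i^c] ≥ 1 − 1/24 = 23/24 > 0, so some outcome avoids every A_i.

21·p = 1/24 ≈ 0.042; existence CERTIFIED by the union bound.


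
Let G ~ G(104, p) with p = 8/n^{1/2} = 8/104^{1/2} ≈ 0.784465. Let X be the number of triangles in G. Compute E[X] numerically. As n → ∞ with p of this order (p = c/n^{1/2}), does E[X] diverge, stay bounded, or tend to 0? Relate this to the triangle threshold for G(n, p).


Number of potential triangles: C(104, 3) = 182104.
Each occurs with probability p³ ≈ (0.784465)³ ≈ 4.82747410e-01.
By linearity: E[X] = C(104, 3)·p³ ≈ 182104 · 4.82747410e-01 ≈ 87910.234273.
Since α = 1/2 < 1, p = c/n^{1/2} ≫ 1/n is above the triangle threshold p ~ 1/n. Asymptotically E[X] ~ (c³/6)·n^{3(1−α)} = (8³/6)·n^{1.5} → ∞; triangles are abundant w.h.p.

E[X] ≈ 87910.234273; in regime p = Θ(1/n^{1/2}) E[X] diverges (above the triangle threshold p ~ 1/n).


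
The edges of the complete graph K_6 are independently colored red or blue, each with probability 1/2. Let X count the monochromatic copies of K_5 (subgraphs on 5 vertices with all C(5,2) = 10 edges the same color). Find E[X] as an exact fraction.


Let X = Σ_S X_S over the C(6, 5) = 6 subsets S of size 5, where X_S = 1 if the K_5 on S is monochromatic.
For a fixed S, the K_5 on S has C(5, 2) = 10 edges. P[all 10 edges red] = (1/2)^10, and likewise for blue, so P[monochromatic] = 2·(1/2)^10 = 2^{1 − 10} = 1/512.
By linearity of expectation: E[X] = C(6, 5) · 2^{1 − 10} = 6 · 1/512 = 3/256.
Numerically: E[X] ≈ 0.01172.

E[X] = C(6,5)·2^(1−C(5,2)) = 3/256 ≈ 0.01172.


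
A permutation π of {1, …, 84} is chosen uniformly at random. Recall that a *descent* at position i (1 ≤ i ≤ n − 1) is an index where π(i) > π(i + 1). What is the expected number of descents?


Write X = Σ X_I over i = 1, …, 83, with X_I the indicator of one descent.
There are 83 indicators.
For each fixed i, the pair (π(i), π(i+1)) is a uniformly random ordered pair of distinct values from {1, …, 84}; by symmetry P[π(i) > π(i+1)] = 1/2.
By linearity: E[X] = 83 · (1/2) = (84 − 1) · (1/2) = 83/2 ≈ 41.50000.

E[X] = 83/2 = 41.50000.


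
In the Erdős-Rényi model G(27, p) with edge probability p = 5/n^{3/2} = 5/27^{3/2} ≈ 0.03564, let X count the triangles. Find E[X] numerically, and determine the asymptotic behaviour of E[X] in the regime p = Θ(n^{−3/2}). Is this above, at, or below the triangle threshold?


Number of potential triangles: C(27, 3) = 2925.
Each occurs with probability p³ ≈ (0.03564)³ ≈ 4.526610e-05.
By linearity: E[X] = C(27, 3)·p³ ≈ 2925 · 4.526610e-05 ≈ 0.1324.
Since α = 3/2 > 1, p = c/n^{3/2} = o(1/n) is below the triangle threshold p ~ 1/n. Asymptotically E[X] ~ (c³/6)·n^{3(1−α)} = (5³/6)·n^{-1.5} → 0, so by Markov's inequality G has no triangles w.h.p.

E[X] ≈ 0.1324; in regime p = Θ(1/n^{3/2}) E[X] tends to 0 (below the triangle threshold p ~ 1/n).
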